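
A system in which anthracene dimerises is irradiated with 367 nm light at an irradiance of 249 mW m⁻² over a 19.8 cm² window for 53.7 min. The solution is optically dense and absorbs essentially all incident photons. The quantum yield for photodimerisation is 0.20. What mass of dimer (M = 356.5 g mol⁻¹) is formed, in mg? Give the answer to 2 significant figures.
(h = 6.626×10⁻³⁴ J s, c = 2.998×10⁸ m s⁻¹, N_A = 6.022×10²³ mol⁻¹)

Photon energy at 367 nm: hc/λ = (6.626×10⁻³⁴)(2.998×10⁸)/(367×10⁻⁹) = 5.413×10⁻¹⁹ J.
Energy delivered: (249 mW m⁻²)(19.8×10⁻⁴ m²)(3222 s) = 1.589 J.
Photons incident: 1.589 / 5.413×10⁻¹⁹ = 2.936×10¹⁸, i.e. 2.936×10¹⁸/6.022×10²³ = 4.875×10⁻⁶ mol.
Product: Φ × n_abs = 0.20 × 4.875×10⁻⁶ = 9.750×10⁻⁷ mol.
Mass: 9.750×10⁻⁷ × 356.5 = 3.476×10⁻⁴ g = 0.35 mg.

0.35 mg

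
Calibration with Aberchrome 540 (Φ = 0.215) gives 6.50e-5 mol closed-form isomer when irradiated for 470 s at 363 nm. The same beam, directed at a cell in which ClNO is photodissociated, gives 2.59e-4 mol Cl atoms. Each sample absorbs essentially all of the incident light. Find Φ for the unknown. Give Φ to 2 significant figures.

Φ = 0.86

Photons absorbed by the actinometer: 6.50e-5 / 0.215 = 3.023e-4 mol.
Φ(unknown) = 2.59e-4 / 3.023e-4 = 0.86.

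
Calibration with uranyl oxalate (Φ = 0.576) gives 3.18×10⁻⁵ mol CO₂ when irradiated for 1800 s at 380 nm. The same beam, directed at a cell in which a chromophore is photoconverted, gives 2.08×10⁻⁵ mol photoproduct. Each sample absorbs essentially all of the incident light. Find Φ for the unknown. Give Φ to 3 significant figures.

Photons absorbed by the actinometer: 3.18×10⁻⁵ / 0.576 = 5.521×10⁻⁵ mol.
Φ(unknown) = 2.08×10⁻⁵ / 5.521×10⁻⁵ = 0.377.

Φ = 0.377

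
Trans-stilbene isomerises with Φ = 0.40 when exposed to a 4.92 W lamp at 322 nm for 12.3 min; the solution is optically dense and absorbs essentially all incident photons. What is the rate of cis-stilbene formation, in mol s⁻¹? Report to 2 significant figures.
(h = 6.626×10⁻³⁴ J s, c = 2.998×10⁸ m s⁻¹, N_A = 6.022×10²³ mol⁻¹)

Photon energy at 322 nm: hc/λ = (6.626×10⁻³⁴)(2.998×10⁸)/(322×10⁻⁹) = 6.169×10⁻¹⁹ J.
Energy delivered: (4.92 W)(738 s) = 3631 J.
Photons incident: 3631 / 6.169×10⁻¹⁹ = 5.886×10²¹, i.e. 5.886×10²¹/6.022×10²³ = 0.009774 mol.
Product formed: 0.40 × 0.009774 = 0.003910 mol.
Rate: 0.003910 / 738 s = 5.3×10⁻⁶ mol s⁻¹.

5.3×10⁻⁶ mol s⁻¹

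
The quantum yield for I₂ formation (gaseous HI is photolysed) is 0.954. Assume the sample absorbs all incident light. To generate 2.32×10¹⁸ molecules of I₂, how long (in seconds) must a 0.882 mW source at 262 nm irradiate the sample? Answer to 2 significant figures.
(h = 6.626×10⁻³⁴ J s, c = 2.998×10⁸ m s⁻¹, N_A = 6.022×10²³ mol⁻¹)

t ≈ 2100 s

Product: 2.32×10¹⁸ / 6.022×10²³ = 3.853×10⁻⁶ mol.
Photons that must be absorbed: 3.853×10⁻⁶ / 0.954 = 4.039×10⁻⁶ mol.
Photon energy: hc/λ = 7.582×10⁻¹⁹ J; per mole, 4.566×10⁵ J mol⁻¹.
Energy required: 4.039×10⁻⁶ × 4.566×10⁵ = 1.844 J.
Time: 1.844 J / 0.000882 W = 2100 s.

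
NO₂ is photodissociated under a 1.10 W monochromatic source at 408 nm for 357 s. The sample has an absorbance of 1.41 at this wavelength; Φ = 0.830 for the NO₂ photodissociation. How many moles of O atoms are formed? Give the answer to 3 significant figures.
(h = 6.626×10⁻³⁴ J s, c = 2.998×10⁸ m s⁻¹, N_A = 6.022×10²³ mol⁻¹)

Photon energy at 408 nm: hc/λ = (6.626×10⁻³⁴)(2.998×10⁸)/(408×10⁻⁹) = 4.869×10⁻¹⁹ J.
Energy delivered: (1.10 W)(357 s) = 392.7 J.
Photons incident: 392.7 / 4.869×10⁻¹⁹ = 8.065×10²⁰, i.e. 8.065×10²⁰/6.022×10²³ = 0.001339 mol.
Fraction absorbed: 1 − 10^(−1.41) = 0.9611.
Photons absorbed: 0.9611 × 0.001339 = 0.001287 mol.
Product: Φ × n_abs = 0.830 × 0.001287 = 0.001068 mol.

0.00107 mol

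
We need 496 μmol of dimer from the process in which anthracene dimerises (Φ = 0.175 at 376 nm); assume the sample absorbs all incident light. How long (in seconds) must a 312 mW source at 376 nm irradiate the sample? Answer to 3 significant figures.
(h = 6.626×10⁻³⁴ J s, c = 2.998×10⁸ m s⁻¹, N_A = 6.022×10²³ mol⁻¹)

t ≈ 2890 s

Product: 496 μmol = 4.96×10⁻⁴ mol.
Photons that must be absorbed: 4.96×10⁻⁴ / 0.175 = 0.002834 mol.
Photon energy: hc/λ = 5.283×10⁻¹⁹ J; per mole, 3.181×10⁵ J mol⁻¹.
Energy required: 0.002834 × 3.181×10⁵ = 901.5 J.
Time: 901.5 J / 0.312 W = 2890 s.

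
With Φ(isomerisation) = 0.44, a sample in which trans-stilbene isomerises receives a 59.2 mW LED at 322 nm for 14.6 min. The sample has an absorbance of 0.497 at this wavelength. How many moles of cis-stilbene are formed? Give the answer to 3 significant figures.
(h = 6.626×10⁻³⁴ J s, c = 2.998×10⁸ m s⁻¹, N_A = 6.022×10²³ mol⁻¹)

Photon energy at 322 nm: hc/λ = (6.626×10⁻³⁴)(2.998×10⁸)/(322×10⁻⁹) = 6.169×10⁻¹⁹ J.
Energy delivered: (59.2 mW)(876 s) = 51.86 J.
Photons incident: 51.86 / 6.169×10⁻¹⁹ = 8.407×10¹⁹, i.e. 8.407×10¹⁹/6.022×10²³ = 1.396×10⁻⁴ mol.
Fraction absorbed: 1 − 10^(−0.497) = 0.6816.
Photons absorbed: 0.6816 × 1.396×10⁻⁴ = 9.515×10⁻⁵ mol.
Product: Φ × n_abs = 0.44 × 9.515×10⁻⁵ = 4.187×10⁻⁵ mol.

4.19×10⁻⁵ mol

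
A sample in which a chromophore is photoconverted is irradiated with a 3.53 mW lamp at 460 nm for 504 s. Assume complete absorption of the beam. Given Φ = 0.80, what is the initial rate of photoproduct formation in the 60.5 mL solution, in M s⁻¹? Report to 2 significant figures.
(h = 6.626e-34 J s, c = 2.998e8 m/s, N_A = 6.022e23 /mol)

Photon energy at 460 nm: hc/λ = (6.626e-34)(2.998e8)/(460e-9) = 4.318e-19 J.
Energy delivered: (3.53 mW)(504 s) = 1.779 J.
Photons incident: 1.779 / 4.318e-19 = 4.120e18, i.e. 4.120e18/6.022e23 = 6.842e-6 mol.
Product formed: 0.80 × 6.842e-6 = 5.474e-6 mol.
Rate: 5.474e-6 mol / (504 s × 0.0605 L) = 1.8e-7 M s⁻¹.

1.8e-7 M s⁻¹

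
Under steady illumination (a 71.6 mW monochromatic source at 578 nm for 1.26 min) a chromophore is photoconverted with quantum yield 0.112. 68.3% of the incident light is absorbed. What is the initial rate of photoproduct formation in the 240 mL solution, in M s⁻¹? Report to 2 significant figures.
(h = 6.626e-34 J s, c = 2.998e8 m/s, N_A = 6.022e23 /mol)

Photon energy at 578 nm: hc/λ = (6.626e-34)(2.998e8)/(578e-9) = 3.437e-19 J.
Energy delivered: (71.6 mW)(75.6 s) = 5.413 J.
Photons incident: 5.413 / 3.437e-19 = 1.575e19, i.e. 1.575e19/6.022e23 = 2.615e-5 mol.
Photons absorbed: 0.683 × 2.615e-5 = 1.786e-5 mol.
Product formed: 0.112 × 1.786e-5 = 2.000e-6 mol.
Rate: 2.000e-6 mol / (75.6 s × 0.24 L) = 1.1e-7 M s⁻¹.

1.1e-7 M s⁻¹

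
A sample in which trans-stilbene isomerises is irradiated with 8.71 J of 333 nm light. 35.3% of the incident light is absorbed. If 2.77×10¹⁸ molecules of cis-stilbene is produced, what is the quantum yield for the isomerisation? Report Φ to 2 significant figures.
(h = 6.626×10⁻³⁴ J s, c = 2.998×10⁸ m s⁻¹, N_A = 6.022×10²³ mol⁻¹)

Product: 2.77×10¹⁸ / 6.022×10²³ = 4.600×10⁻⁶ mol.
Photon energy at 333 nm: hc/λ = (6.626×10⁻³⁴)(2.998×10⁸)/(333×10⁻⁹) = 5.965×10⁻¹⁹ J.
Photons incident: 8.71 / 5.965×10⁻¹⁹ = 1.460×10¹⁹, i.e. 1.460×10¹⁹/6.022×10²³ = 2.424×10⁻⁵ mol.
Photons absorbed: 0.353 × 2.424×10⁻⁵ = 8.557×10⁻⁶ mol.
Φ = 4.600×10⁻⁶ mol / 8.557×10⁻⁶ mol photons = 0.54.

Φ = 0.54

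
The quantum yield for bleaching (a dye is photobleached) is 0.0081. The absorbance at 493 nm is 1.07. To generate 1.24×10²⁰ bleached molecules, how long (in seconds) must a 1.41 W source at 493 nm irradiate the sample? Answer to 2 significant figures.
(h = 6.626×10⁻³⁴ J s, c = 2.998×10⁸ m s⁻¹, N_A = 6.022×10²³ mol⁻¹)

t ≈ 4800 s

Product: 1.24×10²⁰ / 6.022×10²³ = 2.059×10⁻⁴ mol.
Photons that must be absorbed: 2.059×10⁻⁴ / 0.0081 = 0.02542 mol.
Fraction absorbed: 1 − 10^(−1.07) = 0.9149.
Incident photons needed: 0.02542 / 0.9149 = 0.02778 mol.
Photon energy: hc/λ = 4.029×10⁻¹⁹ J; per mole, 2.426×10⁵ J mol⁻¹.
Energy required: 0.02778 × 2.426×10⁵ = 6739 J.
Time: 6739 J / 1.41 W = 4800 s.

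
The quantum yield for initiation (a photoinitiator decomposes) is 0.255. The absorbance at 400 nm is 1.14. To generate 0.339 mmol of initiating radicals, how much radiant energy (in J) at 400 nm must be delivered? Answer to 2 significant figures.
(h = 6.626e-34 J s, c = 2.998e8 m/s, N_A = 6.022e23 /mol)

430 J

Product: 0.339 mmol = 3.39e-4 mol.
Photons that must be absorbed: 3.39e-4 / 0.255 = 0.001329 mol.
Fraction absorbed: 1 − 10^(−1.14) = 0.9276.
Incident photons needed: 0.001329 / 0.9276 = 0.001433 mol.
Photon energy: hc/λ = 4.966e-19 J; per mole, 2.991e5 J mol⁻¹.
Energy required: 0.001433 × 2.991e5 = 430 J.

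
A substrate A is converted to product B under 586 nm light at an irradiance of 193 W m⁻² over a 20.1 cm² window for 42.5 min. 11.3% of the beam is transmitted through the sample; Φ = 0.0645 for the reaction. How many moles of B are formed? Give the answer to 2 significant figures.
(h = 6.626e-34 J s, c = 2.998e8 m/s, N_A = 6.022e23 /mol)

Photon energy at 586 nm: hc/λ = (6.626e-34)(2.998e8)/(586e-9) = 3.390e-19 J.
Energy delivered: (193 W m⁻²)(20.1e-4 m²)(2550 s) = 989.2 J.
Photons incident: 989.2 / 3.390e-19 = 2.918e21, i.e. 2.918e21/6.022e23 = 0.004846 mol.
Fraction absorbed: 1 − 11.3/100 = 0.8870.
Photons absorbed: 0.8870 × 0.004846 = 0.004298 mol.
Product: Φ × n_abs = 0.0645 × 0.004298 = 2.772e-4 mol.

2.8e-4 mol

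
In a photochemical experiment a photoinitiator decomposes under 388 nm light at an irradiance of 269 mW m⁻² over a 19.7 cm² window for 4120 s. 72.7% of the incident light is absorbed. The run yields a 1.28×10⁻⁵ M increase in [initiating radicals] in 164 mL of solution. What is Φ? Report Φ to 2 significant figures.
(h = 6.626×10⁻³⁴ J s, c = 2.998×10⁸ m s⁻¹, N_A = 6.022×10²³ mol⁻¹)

Φ = 0.41

Product: (1.28×10⁻⁵ M)(0.164 L) = 2.099×10⁻⁶ mol.
Photon energy at 388 nm: hc/λ = (6.626×10⁻³⁴)(2.998×10⁸)/(388×10⁻⁹) = 5.120×10⁻¹⁹ J.
Energy delivered: (269 mW m⁻²)(19.7×10⁻⁴ m²)(4120 s) = 2.183 J.
Photons incident: 2.183 / 5.120×10⁻¹⁹ = 4.264×10¹⁸, i.e. 4.264×10¹⁸/6.022×10²³ = 7.081×10⁻⁶ mol.
Photons absorbed: 0.727 × 7.081×10⁻⁶ = 5.148×10⁻⁶ mol.
Φ = 2.099×10⁻⁶ mol / 5.148×10⁻⁶ mol photons = 0.41.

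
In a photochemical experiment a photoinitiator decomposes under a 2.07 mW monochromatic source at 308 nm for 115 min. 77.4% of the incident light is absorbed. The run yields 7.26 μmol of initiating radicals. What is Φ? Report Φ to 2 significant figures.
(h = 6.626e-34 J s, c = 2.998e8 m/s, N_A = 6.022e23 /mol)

Product: 7.26 μmol = 7.26e-6 mol.
Photon energy at 308 nm: hc/λ = (6.626e-34)(2.998e8)/(308e-9) = 6.450e-19 J.
Energy delivered: (2.07 mW)(6900 s) = 14.28 J.
Photons incident: 14.28 / 6.450e-19 = 2.214e19, i.e. 2.214e19/6.022e23 = 3.677e-5 mol.
Photons absorbed: 0.774 × 3.677e-5 = 2.846e-5 mol.
Φ = 7.26e-6 mol / 2.846e-5 mol photons = 0.26.

Φ = 0.26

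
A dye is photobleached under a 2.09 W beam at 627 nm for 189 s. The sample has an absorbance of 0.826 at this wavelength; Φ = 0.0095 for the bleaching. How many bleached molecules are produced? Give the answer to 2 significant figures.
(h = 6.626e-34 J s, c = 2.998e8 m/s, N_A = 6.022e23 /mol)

Photon energy at 627 nm: hc/λ = (6.626e-34)(2.998e8)/(627e-9) = 3.168e-19 J.
Energy delivered: (2.09 W)(189 s) = 395.0 J.
Photons incident: 395.0 / 3.168e-19 = 1.247e21, i.e. 1.247e21/6.022e23 = 0.002071 mol.
Fraction absorbed: 1 − 10^(−0.826) = 0.8507.
Photons absorbed: 0.8507 × 0.002071 = 0.001762 mol.
Product: Φ × n_abs = 0.0095 × 0.001762 = 1.674e-5 mol.
As a count: 1.674e-5 × 6.022e23 = 1.0e19.

1.0e19 bleached molecules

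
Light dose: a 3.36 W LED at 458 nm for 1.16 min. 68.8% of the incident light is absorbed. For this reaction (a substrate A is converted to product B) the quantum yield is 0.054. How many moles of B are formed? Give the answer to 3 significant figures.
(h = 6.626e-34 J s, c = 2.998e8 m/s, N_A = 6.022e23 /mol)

3.33e-5 mol

Photon energy at 458 nm: hc/λ = (6.626e-34)(2.998e8)/(458e-9) = 4.337e-19 J.
Energy delivered: (3.36 W)(69.6 s) = 233.9 J.
Photons incident: 233.9 / 4.337e-19 = 5.393e20, i.e. 5.393e20/6.022e23 = 8.955e-4 mol.
Photons absorbed: 0.688 × 8.955e-4 = 6.161e-4 mol.
Product: Φ × n_abs = 0.054 × 6.161e-4 = 3.327e-5 mol.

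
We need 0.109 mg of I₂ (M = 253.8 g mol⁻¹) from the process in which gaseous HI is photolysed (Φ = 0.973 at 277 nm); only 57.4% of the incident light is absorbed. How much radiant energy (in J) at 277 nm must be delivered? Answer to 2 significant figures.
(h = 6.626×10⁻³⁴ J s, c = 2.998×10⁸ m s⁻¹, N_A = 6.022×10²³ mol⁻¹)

0.33 J

Product: 0.109 mg / 253.8 g mol⁻¹ = 4.295×10⁻⁷ mol.
Photons that must be absorbed: 4.295×10⁻⁷ / 0.973 = 4.414×10⁻⁷ mol.
Incident photons needed: 4.414×10⁻⁷ / 0.574 = 7.690×10⁻⁷ mol.
Photon energy: hc/λ = 7.171×10⁻¹⁹ J; per mole, 4.318×10⁵ J mol⁻¹.
Energy required: 7.690×10⁻⁷ × 4.318×10⁵ = 0.33 J.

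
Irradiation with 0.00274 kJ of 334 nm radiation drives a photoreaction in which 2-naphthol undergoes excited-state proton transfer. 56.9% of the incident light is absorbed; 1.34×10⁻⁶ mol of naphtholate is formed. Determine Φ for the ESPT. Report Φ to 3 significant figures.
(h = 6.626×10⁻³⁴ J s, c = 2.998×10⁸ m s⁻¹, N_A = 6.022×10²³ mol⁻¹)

Photon energy at 334 nm: hc/λ = (6.626×10⁻³⁴)(2.998×10⁸)/(334×10⁻⁹) = 5.948×10⁻¹⁹ J.
Incident energy: 0.00274 kJ = 2.74 J.
Photons incident: 2.74 / 5.948×10⁻¹⁹ = 4.607×10¹⁸, i.e. 4.607×10¹⁸/6.022×10²³ = 7.650×10⁻⁶ mol.
Photons absorbed: 0.569 × 7.650×10⁻⁶ = 4.353×10⁻⁶ mol.
Φ = 1.34×10⁻⁶ mol / 4.353×10⁻⁶ mol photons = 0.308.

Φ = 0.308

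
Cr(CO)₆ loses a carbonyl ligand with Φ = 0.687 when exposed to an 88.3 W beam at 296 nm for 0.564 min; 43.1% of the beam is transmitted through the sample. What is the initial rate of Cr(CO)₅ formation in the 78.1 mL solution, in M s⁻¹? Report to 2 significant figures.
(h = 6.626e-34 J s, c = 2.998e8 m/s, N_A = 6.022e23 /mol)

0.0011 M s⁻¹

Photon energy at 296 nm: hc/λ = (6.626e-34)(2.998e8)/(296e-9) = 6.711e-19 J.
Energy delivered: (88.3 W)(33.84 s) = 2988 J.
Photons incident: 2988 / 6.711e-19 = 4.452e21, i.e. 4.452e21/6.022e23 = 0.007393 mol.
Fraction absorbed: 1 − 43.1/100 = 0.5690.
Photons absorbed: 0.5690 × 0.007393 = 0.004207 mol.
Product formed: 0.687 × 0.004207 = 0.002890 mol.
Rate: 0.002890 mol / (33.84 s × 0.0781 L) = 0.0011 M s⁻¹.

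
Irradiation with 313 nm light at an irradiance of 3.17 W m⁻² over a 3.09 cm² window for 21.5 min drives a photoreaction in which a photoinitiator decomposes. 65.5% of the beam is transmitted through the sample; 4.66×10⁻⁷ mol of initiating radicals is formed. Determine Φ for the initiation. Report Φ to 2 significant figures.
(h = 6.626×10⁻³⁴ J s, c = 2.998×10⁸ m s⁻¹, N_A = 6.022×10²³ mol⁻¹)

Φ = 0.41

Photon energy at 313 nm: hc/λ = (6.626×10⁻³⁴)(2.998×10⁸)/(313×10⁻⁹) = 6.347×10⁻¹⁹ J.
Energy delivered: (3.17 W m⁻²)(3.09×10⁻⁴ m²)(1290 s) = 1.264 J.
Photons incident: 1.264 / 6.347×10⁻¹⁹ = 1.991×10¹⁸, i.e. 1.991×10¹⁸/6.022×10²³ = 3.306×10⁻⁶ mol.
Fraction absorbed: 1 − 65.5/100 = 0.3450.
Photons absorbed: 0.3450 × 3.306×10⁻⁶ = 1.141×10⁻⁶ mol.
Φ = 4.66×10⁻⁷ mol / 1.141×10⁻⁶ mol photons = 0.41.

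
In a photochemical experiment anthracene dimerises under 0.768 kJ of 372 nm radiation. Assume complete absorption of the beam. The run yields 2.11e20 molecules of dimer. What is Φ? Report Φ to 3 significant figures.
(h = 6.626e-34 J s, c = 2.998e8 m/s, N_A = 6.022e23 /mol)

Product: 2.11e20 / 6.022e23 = 3.504e-4 mol.
Photon energy at 372 nm: hc/λ = (6.626e-34)(2.998e8)/(372e-9) = 5.340e-19 J.
Incident energy: 0.768 kJ = 768 J.
Photons incident: 768 / 5.340e-19 = 1.438e21, i.e. 1.438e21/6.022e23 = 0.002388 mol.
Φ = 3.504e-4 mol / 0.002388 mol photons = 0.147.

Φ = 0.147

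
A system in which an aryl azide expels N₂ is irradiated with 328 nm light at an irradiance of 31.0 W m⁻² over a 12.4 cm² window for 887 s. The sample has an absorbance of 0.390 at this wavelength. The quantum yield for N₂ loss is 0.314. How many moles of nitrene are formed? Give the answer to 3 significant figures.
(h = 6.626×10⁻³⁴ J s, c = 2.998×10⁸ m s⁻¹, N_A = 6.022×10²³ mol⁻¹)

1.74×10⁻⁵ mol

Photon energy at 328 nm: hc/λ = (6.626×10⁻³⁴)(2.998×10⁸)/(328×10⁻⁹) = 6.056×10⁻¹⁹ J.
Energy delivered: (31.0 W m⁻²)(12.4×10⁻⁴ m²)(887 s) = 34.10 J.
Photons incident: 34.10 / 6.056×10⁻¹⁹ = 5.631×10¹⁹, i.e. 5.631×10¹⁹/6.022×10²³ = 9.351×10⁻⁵ mol.
Fraction absorbed: 1 − 10^(−0.390) = 0.5926.
Photons absorbed: 0.5926 × 9.351×10⁻⁵ = 5.541×10⁻⁵ mol.
Product: Φ × n_abs = 0.314 × 5.541×10⁻⁵ = 1.740×10⁻⁵ mol.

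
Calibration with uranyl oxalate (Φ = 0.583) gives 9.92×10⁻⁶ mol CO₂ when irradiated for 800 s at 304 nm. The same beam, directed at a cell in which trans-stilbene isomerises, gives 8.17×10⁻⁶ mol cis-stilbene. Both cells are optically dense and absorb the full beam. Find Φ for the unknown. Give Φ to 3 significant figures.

Photons absorbed by the actinometer: 9.92×10⁻⁶ / 0.583 = 1.702×10⁻⁵ mol.
Φ(unknown) = 8.17×10⁻⁶ / 1.702×10⁻⁵ = 0.480.

Φ = 0.480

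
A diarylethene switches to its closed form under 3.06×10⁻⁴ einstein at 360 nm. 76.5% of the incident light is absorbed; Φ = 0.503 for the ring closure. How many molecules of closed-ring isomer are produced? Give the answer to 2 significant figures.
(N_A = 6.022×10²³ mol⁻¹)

Photons absorbed: 0.765 × 3.06×10⁻⁴ = 2.341×10⁻⁴ mol.
Product: Φ × n_abs = 0.503 × 2.341×10⁻⁴ = 1.178×10⁻⁴ mol.
As a count: 1.178×10⁻⁴ × 6.022×10²³ = 7.1×10¹⁹.

7.1×10¹⁹ molecules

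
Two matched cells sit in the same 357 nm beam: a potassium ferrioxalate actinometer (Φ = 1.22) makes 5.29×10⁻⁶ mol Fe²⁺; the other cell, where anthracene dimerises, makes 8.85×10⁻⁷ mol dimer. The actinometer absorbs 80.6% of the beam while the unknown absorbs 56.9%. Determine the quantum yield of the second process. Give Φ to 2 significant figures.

Φ = 0.29

Photons absorbed by the actinometer: 5.29×10⁻⁶ / 1.22 = 4.336×10⁻⁶ mol.
Incident flux: 4.336×10⁻⁶ / 0.806 = 5.380×10⁻⁶ einstein.
Absorbed by unknown: 0.569 × 5.380×10⁻⁶ = 3.061×10⁻⁶ mol.
Φ(unknown) = 8.85×10⁻⁷ / 3.061×10⁻⁶ = 0.29.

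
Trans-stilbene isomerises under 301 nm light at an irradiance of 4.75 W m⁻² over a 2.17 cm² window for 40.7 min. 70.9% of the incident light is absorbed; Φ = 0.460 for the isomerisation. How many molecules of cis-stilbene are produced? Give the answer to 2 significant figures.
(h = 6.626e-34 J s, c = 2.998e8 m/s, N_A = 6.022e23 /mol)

Photon energy at 301 nm: hc/λ = (6.626e-34)(2.998e8)/(301e-9) = 6.600e-19 J.
Energy delivered: (4.75 W m⁻²)(2.17e-4 m²)(2442 s) = 2.517 J.
Photons incident: 2.517 / 6.600e-19 = 3.814e18, i.e. 3.814e18/6.022e23 = 6.333e-6 mol.
Photons absorbed: 0.709 × 6.333e-6 = 4.490e-6 mol.
Product: Φ × n_abs = 0.460 × 4.490e-6 = 2.065e-6 mol.
As a count: 2.065e-6 × 6.022e23 = 1.2e18.

1.2e18 molecules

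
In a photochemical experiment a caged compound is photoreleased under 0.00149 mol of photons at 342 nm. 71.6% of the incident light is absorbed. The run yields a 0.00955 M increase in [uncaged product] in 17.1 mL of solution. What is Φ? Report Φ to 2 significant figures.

Φ = 0.15

Product: (0.00955 M)(0.0171 L) = 1.633e-4 mol.
Photons absorbed: 0.716 × 0.00149 = 0.001067 mol.
Φ = 1.633e-4 mol / 0.001067 mol photons = 0.15.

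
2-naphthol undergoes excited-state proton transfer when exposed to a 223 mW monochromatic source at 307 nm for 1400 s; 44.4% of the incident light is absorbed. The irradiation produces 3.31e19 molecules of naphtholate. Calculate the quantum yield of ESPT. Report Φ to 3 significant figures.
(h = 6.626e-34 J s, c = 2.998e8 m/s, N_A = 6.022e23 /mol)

Φ = 0.155

Product: 3.31e19 / 6.022e23 = 5.497e-5 mol.
Photon energy at 307 nm: hc/λ = (6.626e-34)(2.998e8)/(307e-9) = 6.471e-19 J.
Energy delivered: (223 mW)(1400 s) = 312.2 J.
Photons incident: 312.2 / 6.471e-19 = 4.825e20, i.e. 4.825e20/6.022e23 = 8.012e-4 mol.
Photons absorbed: 0.444 × 8.012e-4 = 3.557e-4 mol.
Φ = 5.497e-5 mol / 3.557e-4 mol photons = 0.155.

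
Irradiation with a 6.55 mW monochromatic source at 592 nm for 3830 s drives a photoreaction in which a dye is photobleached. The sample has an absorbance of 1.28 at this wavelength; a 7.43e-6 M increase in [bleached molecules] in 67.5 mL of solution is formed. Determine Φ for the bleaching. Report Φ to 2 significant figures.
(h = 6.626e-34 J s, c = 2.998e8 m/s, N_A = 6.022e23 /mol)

Product: (7.43e-6 M)(0.0675 L) = 5.015e-7 mol.
Photon energy at 592 nm: hc/λ = (6.626e-34)(2.998e8)/(592e-9) = 3.356e-19 J.
Energy delivered: (6.55 mW)(3830 s) = 25.09 J.
Photons incident: 25.09 / 3.356e-19 = 7.476e19, i.e. 7.476e19/6.022e23 = 1.241e-4 mol.
Fraction absorbed: 1 − 10^(−1.28) = 0.9475.
Photons absorbed: 0.9475 × 1.241e-4 = 1.176e-4 mol.
Φ = 5.015e-7 mol / 1.176e-4 mol photons = 0.0043.

Φ = 0.0043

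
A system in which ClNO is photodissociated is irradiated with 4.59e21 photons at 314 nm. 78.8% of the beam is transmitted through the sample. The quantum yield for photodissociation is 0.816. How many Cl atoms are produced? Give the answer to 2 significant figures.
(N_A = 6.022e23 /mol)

Moles of photons: 4.59e21 / 6.022e23 = 0.007622 mol.
Fraction absorbed: 1 − 78.8/100 = 0.2120.
Photons absorbed: 0.2120 × 0.007622 = 0.001616 mol.
Product: Φ × n_abs = 0.816 × 0.001616 = 0.001319 mol.
As a count: 0.001319 × 6.022e23 = 7.9e20.

7.9e20 atoms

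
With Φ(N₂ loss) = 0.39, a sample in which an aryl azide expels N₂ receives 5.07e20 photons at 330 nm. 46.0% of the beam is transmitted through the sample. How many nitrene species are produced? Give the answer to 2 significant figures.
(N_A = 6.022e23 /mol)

Moles of photons: 5.07e20 / 6.022e23 = 8.419e-4 mol.
Fraction absorbed: 1 − 46.0/100 = 0.5400.
Photons absorbed: 0.5400 × 8.419e-4 = 4.546e-4 mol.
Product: Φ × n_abs = 0.39 × 4.546e-4 = 1.773e-4 mol.
As a count: 1.773e-4 × 6.022e23 = 1.1e20.

1.1e20 species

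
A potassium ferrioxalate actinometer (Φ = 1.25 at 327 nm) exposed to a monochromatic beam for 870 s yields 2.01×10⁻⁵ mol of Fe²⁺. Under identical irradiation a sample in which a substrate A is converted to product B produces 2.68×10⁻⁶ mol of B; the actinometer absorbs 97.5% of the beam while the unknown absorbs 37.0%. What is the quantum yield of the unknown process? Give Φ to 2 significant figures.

Photons absorbed by the actinometer: 2.01×10⁻⁵ / 1.25 = 1.608×10⁻⁵ mol.
Incident flux: 1.608×10⁻⁵ / 0.975 = 1.649×10⁻⁵ einstein.
Absorbed by unknown: 0.370 × 1.649×10⁻⁵ = 6.101×10⁻⁶ mol.
Φ(unknown) = 2.68×10⁻⁶ / 6.101×10⁻⁶ = 0.44.

Φ = 0.44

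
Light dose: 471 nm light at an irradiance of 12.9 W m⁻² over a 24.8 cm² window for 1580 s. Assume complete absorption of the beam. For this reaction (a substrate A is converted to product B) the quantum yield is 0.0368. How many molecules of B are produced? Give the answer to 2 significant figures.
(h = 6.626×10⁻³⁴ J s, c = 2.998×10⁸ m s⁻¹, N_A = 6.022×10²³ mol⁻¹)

Photon energy at 471 nm: hc/λ = (6.626×10⁻³⁴)(2.998×10⁸)/(471×10⁻⁹) = 4.218×10⁻¹⁹ J.
Energy delivered: (12.9 W m⁻²)(24.8×10⁻⁴ m²)(1580 s) = 50.55 J.
Photons incident: 50.55 / 4.218×10⁻¹⁹ = 1.198×10²⁰, i.e. 1.198×10²⁰/6.022×10²³ = 1.989×10⁻⁴ mol.
Product: Φ × n_abs = 0.0368 × 1.989×10⁻⁴ = 7.320×10⁻⁶ mol.
As a count: 7.320×10⁻⁶ × 6.022×10²³ = 4.4×10¹⁸.

4.4×10¹⁸ molecules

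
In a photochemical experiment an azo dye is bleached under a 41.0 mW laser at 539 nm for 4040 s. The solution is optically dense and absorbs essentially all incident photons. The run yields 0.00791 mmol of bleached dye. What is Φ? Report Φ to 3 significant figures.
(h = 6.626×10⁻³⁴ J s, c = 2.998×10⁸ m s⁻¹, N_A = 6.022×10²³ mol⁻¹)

Product: 0.00791 mmol = 7.91×10⁻⁶ mol.
Photon energy at 539 nm: hc/λ = (6.626×10⁻³⁴)(2.998×10⁸)/(539×10⁻⁹) = 3.685×10⁻¹⁹ J.
Energy delivered: (41.0 mW)(4040 s) = 165.6 J.
Photons incident: 165.6 / 3.685×10⁻¹⁹ = 4.494×10²⁰, i.e. 4.494×10²⁰/6.022×10²³ = 7.463×10⁻⁴ mol.
Φ = 7.91×10⁻⁶ mol / 7.463×10⁻⁴ mol photons = 0.0106.

Φ = 0.0106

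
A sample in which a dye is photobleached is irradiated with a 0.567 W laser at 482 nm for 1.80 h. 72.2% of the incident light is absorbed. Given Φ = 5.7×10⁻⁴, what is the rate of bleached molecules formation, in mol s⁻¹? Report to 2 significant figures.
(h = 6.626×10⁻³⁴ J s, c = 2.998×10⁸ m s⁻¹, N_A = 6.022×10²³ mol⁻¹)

Photon energy at 482 nm: hc/λ = (6.626×10⁻³⁴)(2.998×10⁸)/(482×10⁻⁹) = 4.121×10⁻¹⁹ J.
Energy delivered: (0.567 W)(6480 s) = 3674 J.
Photons incident: 3674 / 4.121×10⁻¹⁹ = 8.915×10²¹, i.e. 8.915×10²¹/6.022×10²³ = 0.01480 mol.
Photons absorbed: 0.722 × 0.01480 = 0.01069 mol.
Product formed: 5.7×10⁻⁴ × 0.01069 = 6.093×10⁻⁶ mol.
Rate: 6.093×10⁻⁶ / 6480 s = 9.4×10⁻¹⁰ mol s⁻¹.

9.4×10⁻¹⁰ mol s⁻¹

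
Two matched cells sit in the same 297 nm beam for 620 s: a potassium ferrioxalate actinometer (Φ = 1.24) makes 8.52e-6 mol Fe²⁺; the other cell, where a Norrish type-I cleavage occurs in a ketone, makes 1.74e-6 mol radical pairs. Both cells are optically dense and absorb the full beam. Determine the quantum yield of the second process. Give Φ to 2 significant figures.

Photons absorbed by the actinometer: 8.52e-6 / 1.24 = 6.871e-6 mol.
Φ(unknown) = 1.74e-6 / 6.871e-6 = 0.25.

Φ = 0.25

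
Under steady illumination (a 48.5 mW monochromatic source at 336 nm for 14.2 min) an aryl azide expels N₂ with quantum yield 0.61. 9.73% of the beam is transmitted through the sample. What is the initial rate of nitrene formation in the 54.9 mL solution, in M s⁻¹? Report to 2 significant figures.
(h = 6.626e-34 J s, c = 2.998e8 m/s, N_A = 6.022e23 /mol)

1.4e-6 M s⁻¹

Photon energy at 336 nm: hc/λ = (6.626e-34)(2.998e8)/(336e-9) = 5.912e-19 J.
Energy delivered: (48.5 mW)(852 s) = 41.32 J.
Photons incident: 41.32 / 5.912e-19 = 6.989e19, i.e. 6.989e19/6.022e23 = 1.161e-4 mol.
Fraction absorbed: 1 − 9.73/100 = 0.9027.
Photons absorbed: 0.9027 × 1.161e-4 = 1.048e-4 mol.
Product formed: 0.61 × 1.048e-4 = 6.393e-5 mol.
Rate: 6.393e-5 mol / (852 s × 0.0549 L) = 1.4e-6 M s⁻¹.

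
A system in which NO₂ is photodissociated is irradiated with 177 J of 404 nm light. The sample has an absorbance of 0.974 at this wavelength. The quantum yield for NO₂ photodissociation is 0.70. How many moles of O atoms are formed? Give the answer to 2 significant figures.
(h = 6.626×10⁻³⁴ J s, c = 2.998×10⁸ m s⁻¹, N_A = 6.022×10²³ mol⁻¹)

Photon energy at 404 nm: hc/λ = (6.626×10⁻³⁴)(2.998×10⁸)/(404×10⁻⁹) = 4.917×10⁻¹⁹ J.
Photons incident: 177 / 4.917×10⁻¹⁹ = 3.600×10²⁰, i.e. 3.600×10²⁰/6.022×10²³ = 5.978×10⁻⁴ mol.
Fraction absorbed: 1 − 10^(−0.974) = 0.8938.
Photons absorbed: 0.8938 × 5.978×10⁻⁴ = 5.343×10⁻⁴ mol.
Product: Φ × n_abs = 0.70 × 5.343×10⁻⁴ = 3.740×10⁻⁴ mol.

3.7×10⁻⁴ mol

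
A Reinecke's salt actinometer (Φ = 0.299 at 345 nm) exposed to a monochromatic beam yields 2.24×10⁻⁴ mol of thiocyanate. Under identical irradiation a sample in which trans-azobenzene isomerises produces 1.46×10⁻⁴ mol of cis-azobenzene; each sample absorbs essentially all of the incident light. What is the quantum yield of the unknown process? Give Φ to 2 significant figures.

Φ = 0.19

Photons absorbed by the actinometer: 2.24×10⁻⁴ / 0.299 = 7.492×10⁻⁴ mol.
Φ(unknown) = 1.46×10⁻⁴ / 7.492×10⁻⁴ = 0.19.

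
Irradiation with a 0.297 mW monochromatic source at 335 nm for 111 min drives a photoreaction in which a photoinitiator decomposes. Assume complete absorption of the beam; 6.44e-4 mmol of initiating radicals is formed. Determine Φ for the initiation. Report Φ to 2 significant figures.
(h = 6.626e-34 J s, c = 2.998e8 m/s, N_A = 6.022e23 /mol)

Product: 6.44e-4 mmol = 6.44e-7 mol.
Photon energy at 335 nm: hc/λ = (6.626e-34)(2.998e8)/(335e-9) = 5.930e-19 J.
Energy delivered: (0.297 mW)(6660 s) = 1.978 J.
Photons incident: 1.978 / 5.930e-19 = 3.336e18, i.e. 3.336e18/6.022e23 = 5.540e-6 mol.
Φ = 6.44e-7 mol / 5.540e-6 mol photons = 0.12.

Φ = 0.12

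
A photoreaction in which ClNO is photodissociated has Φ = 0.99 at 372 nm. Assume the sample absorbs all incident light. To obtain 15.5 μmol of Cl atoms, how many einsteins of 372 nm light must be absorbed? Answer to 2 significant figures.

1.6e-5 einstein

Product: 15.5 μmol = 1.55e-5 mol.
Photons that must be absorbed: 1.55e-5 / 0.99 = 1.566e-5 mol.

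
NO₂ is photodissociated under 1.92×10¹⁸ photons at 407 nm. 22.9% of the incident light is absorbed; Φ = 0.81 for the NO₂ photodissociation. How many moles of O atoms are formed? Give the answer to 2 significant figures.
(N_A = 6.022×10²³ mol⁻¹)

5.9×10⁻⁷ mol

Moles of photons: 1.92×10¹⁸ / 6.022×10²³ = 3.188×10⁻⁶ mol.
Photons absorbed: 0.229 × 3.188×10⁻⁶ = 7.301×10⁻⁷ mol.
Product: Φ × n_abs = 0.81 × 7.301×10⁻⁷ = 5.914×10⁻⁷ mol.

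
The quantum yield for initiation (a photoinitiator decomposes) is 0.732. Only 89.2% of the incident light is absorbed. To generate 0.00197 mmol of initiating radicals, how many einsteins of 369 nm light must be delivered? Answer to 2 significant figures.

Product: 0.00197 mmol = 1.97×10⁻⁶ mol.
Photons that must be absorbed: 1.97×10⁻⁶ / 0.732 = 2.691×10⁻⁶ mol.
Incident photons needed: 2.691×10⁻⁶ / 0.892 = 3.017×10⁻⁶ mol.

3.0×10⁻⁶ einstein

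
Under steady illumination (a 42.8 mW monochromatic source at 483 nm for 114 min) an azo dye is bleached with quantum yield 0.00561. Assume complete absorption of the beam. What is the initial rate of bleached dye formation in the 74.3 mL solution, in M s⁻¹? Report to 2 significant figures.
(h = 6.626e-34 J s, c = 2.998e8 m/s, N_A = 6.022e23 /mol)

Photon energy at 483 nm: hc/λ = (6.626e-34)(2.998e8)/(483e-9) = 4.113e-19 J.
Energy delivered: (42.8 mW)(6840 s) = 292.8 J.
Photons incident: 292.8 / 4.113e-19 = 7.119e20, i.e. 7.119e20/6.022e23 = 0.001182 mol.
Product formed: 0.00561 × 0.001182 = 6.631e-6 mol.
Rate: 6.631e-6 mol / (6840 s × 0.0743 L) = 1.3e-8 M s⁻¹.

1.3e-8 M s⁻¹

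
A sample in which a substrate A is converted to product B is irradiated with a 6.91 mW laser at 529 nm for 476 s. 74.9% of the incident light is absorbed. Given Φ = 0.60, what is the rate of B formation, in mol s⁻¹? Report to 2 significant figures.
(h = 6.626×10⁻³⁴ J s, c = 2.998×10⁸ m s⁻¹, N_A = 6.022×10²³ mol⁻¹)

1.4×10⁻⁸ mol s⁻¹

Photon energy at 529 nm: hc/λ = (6.626×10⁻³⁴)(2.998×10⁸)/(529×10⁻⁹) = 3.755×10⁻¹⁹ J.
Energy delivered: (6.91 mW)(476 s) = 3.289 J.
Photons incident: 3.289 / 3.755×10⁻¹⁹ = 8.759×10¹⁸, i.e. 8.759×10¹⁸/6.022×10²³ = 1.455×10⁻⁵ mol.
Photons absorbed: 0.749 × 1.455×10⁻⁵ = 1.090×10⁻⁵ mol.
Product formed: 0.60 × 1.090×10⁻⁵ = 6.540×10⁻⁶ mol.
Rate: 6.540×10⁻⁶ / 476 s = 1.4×10⁻⁸ mol s⁻¹.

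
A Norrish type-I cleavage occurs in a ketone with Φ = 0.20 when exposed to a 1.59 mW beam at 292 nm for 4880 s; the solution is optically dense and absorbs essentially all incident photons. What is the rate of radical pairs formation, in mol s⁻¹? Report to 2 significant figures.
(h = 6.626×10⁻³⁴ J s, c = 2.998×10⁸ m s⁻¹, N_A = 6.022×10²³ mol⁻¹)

7.8×10⁻¹⁰ mol s⁻¹

Photon energy at 292 nm: hc/λ = (6.626×10⁻³⁴)(2.998×10⁸)/(292×10⁻⁹) = 6.803×10⁻¹⁹ J.
Energy delivered: (1.59 mW)(4880 s) = 7.759 J.
Photons incident: 7.759 / 6.803×10⁻¹⁹ = 1.141×10¹⁹, i.e. 1.141×10¹⁹/6.022×10²³ = 1.895×10⁻⁵ mol.
Product formed: 0.20 × 1.895×10⁻⁵ = 3.790×10⁻⁶ mol.
Rate: 3.790×10⁻⁶ / 4880 s = 7.8×10⁻¹⁰ mol s⁻¹.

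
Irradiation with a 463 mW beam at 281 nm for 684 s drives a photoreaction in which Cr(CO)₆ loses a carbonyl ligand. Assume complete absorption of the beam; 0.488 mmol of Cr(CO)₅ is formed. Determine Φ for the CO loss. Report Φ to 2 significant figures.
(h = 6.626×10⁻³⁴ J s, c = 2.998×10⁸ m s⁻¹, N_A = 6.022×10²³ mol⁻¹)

Φ = 0.66

Product: 0.488 mmol = 4.88×10⁻⁴ mol.
Photon energy at 281 nm: hc/λ = (6.626×10⁻³⁴)(2.998×10⁸)/(281×10⁻⁹) = 7.069×10⁻¹⁹ J.
Energy delivered: (463 mW)(684 s) = 316.7 J.
Photons incident: 316.7 / 7.069×10⁻¹⁹ = 4.480×10²⁰, i.e. 4.480×10²⁰/6.022×10²³ = 7.439×10⁻⁴ mol.
Φ = 4.88×10⁻⁴ mol / 7.439×10⁻⁴ mol photons = 0.66.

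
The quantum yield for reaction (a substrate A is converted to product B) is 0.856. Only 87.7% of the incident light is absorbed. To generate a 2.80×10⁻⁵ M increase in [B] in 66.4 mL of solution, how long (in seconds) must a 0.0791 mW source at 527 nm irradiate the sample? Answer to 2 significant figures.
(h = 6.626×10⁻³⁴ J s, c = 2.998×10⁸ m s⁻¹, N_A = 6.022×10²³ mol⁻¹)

Product: (2.80×10⁻⁵ M)(0.0664 L) = 1.859×10⁻⁶ mol.
Photons that must be absorbed: 1.859×10⁻⁶ / 0.856 = 2.172×10⁻⁶ mol.
Incident photons needed: 2.172×10⁻⁶ / 0.877 = 2.477×10⁻⁶ mol.
Photon energy: hc/λ = 3.769×10⁻¹⁹ J; per mole, 2.270×10⁵ J mol⁻¹.
Energy required: 2.477×10⁻⁶ × 2.270×10⁵ = 0.5623 J.
Time: 0.5623 J / 7.91e-05 W = 7100 s.

t ≈ 7100 s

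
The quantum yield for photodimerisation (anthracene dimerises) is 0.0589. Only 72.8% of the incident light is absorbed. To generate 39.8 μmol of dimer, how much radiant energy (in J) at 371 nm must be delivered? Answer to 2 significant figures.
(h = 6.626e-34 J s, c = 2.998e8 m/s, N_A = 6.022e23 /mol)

Product: 39.8 μmol = 3.98e-5 mol.
Photons that must be absorbed: 3.98e-5 / 0.0589 = 6.757e-4 mol.
Incident photons needed: 6.757e-4 / 0.728 = 9.282e-4 mol.
Photon energy: hc/λ = 5.354e-19 J; per mole, 3.224e5 J mol⁻¹.
Energy required: 9.282e-4 × 3.224e5 = 300 J.

300 J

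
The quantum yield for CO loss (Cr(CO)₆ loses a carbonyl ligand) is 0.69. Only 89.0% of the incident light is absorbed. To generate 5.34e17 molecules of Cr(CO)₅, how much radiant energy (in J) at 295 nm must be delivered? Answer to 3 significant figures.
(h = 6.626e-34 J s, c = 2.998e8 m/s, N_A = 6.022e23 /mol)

0.586 J

Product: 5.34e17 / 6.022e23 = 8.867e-7 mol.
Photons that must be absorbed: 8.867e-7 / 0.69 = 1.285e-6 mol.
Incident photons needed: 1.285e-6 / 0.890 = 1.444e-6 mol.
Photon energy: hc/λ = 6.734e-19 J; per mole, 4.055e5 J mol⁻¹.
Energy required: 1.444e-6 × 4.055e5 = 0.586 J.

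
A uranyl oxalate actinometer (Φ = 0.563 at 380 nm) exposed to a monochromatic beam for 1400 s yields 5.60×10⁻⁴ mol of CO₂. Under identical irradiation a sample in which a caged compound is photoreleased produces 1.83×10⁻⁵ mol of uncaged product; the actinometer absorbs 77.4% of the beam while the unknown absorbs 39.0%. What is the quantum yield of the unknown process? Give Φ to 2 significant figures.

Photons absorbed by the actinometer: 5.60×10⁻⁴ / 0.563 = 9.947×10⁻⁴ mol.
Incident flux: 9.947×10⁻⁴ / 0.774 = 0.001285 einstein.
Absorbed by unknown: 0.390 × 0.001285 = 5.012×10⁻⁴ mol.
Φ(unknown) = 1.83×10⁻⁵ / 5.012×10⁻⁴ = 0.037.

Φ = 0.037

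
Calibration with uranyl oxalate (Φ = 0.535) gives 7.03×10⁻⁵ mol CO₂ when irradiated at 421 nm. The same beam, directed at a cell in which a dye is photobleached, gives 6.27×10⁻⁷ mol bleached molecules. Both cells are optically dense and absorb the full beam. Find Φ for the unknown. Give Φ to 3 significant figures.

Photons absorbed by the actinometer: 7.03×10⁻⁵ / 0.535 = 1.314×10⁻⁴ mol.
Φ(unknown) = 6.27×10⁻⁷ / 1.314×10⁻⁴ = 0.00477.

Φ = 0.00477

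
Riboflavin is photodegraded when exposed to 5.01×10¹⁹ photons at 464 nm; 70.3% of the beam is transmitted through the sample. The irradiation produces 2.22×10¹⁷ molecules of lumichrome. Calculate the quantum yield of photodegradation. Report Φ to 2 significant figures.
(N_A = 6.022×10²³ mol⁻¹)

Φ = 0.015

Product: 2.22×10¹⁷ / 6.022×10²³ = 3.686×10⁻⁷ mol.
Moles of photons: 5.01×10¹⁹ / 6.022×10²³ = 8.319×10⁻⁵ mol.
Fraction absorbed: 1 − 70.3/100 = 0.2970.
Photons absorbed: 0.2970 × 8.319×10⁻⁵ = 2.471×10⁻⁵ mol.
Φ = 3.686×10⁻⁷ mol / 2.471×10⁻⁵ mol photons = 0.015.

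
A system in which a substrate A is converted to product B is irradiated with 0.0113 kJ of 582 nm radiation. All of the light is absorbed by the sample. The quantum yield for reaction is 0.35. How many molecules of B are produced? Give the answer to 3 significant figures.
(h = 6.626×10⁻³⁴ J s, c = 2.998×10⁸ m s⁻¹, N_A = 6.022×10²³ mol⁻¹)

Photon energy at 582 nm: hc/λ = (6.626×10⁻³⁴)(2.998×10⁸)/(582×10⁻⁹) = 3.413×10⁻¹⁹ J.
Incident energy: 0.0113 kJ = 11.3 J.
Photons incident: 11.3 / 3.413×10⁻¹⁹ = 3.311×10¹⁹, i.e. 3.311×10¹⁹/6.022×10²³ = 5.498×10⁻⁵ mol.
Product: Φ × n_abs = 0.35 × 5.498×10⁻⁵ = 1.924×10⁻⁵ mol.
As a count: 1.924×10⁻⁵ × 6.022×10²³ = 1.16×10¹⁹.

1.16×10¹⁹ molecules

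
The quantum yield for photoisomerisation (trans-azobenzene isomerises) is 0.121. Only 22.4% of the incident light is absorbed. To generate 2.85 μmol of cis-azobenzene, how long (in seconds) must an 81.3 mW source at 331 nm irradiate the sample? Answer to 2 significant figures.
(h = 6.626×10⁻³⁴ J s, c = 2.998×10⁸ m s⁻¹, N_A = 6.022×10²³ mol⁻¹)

t ≈ 470 s

Product: 2.85 μmol = 2.85×10⁻⁶ mol.
Photons that must be absorbed: 2.85×10⁻⁶ / 0.121 = 2.355×10⁻⁵ mol.
Incident photons needed: 2.355×10⁻⁵ / 0.224 = 1.051×10⁻⁴ mol.
Photon energy: hc/λ = 6.001×10⁻¹⁹ J; per mole, 3.614×10⁵ J mol⁻¹.
Energy required: 1.051×10⁻⁴ × 3.614×10⁵ = 37.98 J.
Time: 37.98 J / 0.0813 W = 470 s.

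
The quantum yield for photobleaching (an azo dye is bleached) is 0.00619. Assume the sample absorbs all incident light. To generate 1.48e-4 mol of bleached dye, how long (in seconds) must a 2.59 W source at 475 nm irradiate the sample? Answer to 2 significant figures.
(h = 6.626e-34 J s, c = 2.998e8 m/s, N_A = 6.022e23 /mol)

Photons that must be absorbed: 1.48e-4 / 0.00619 = 0.02391 mol.
Photon energy: hc/λ = 4.182e-19 J; per mole, 2.518e5 J mol⁻¹.
Energy required: 0.02391 × 2.518e5 = 6021 J.
Time: 6021 J / 2.59 W = 2300 s.

t ≈ 2300 s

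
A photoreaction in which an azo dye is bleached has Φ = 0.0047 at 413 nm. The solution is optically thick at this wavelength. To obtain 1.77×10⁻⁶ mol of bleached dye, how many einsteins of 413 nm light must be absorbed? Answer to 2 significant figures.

Photons that must be absorbed: 1.77×10⁻⁶ / 0.0047 = 3.766×10⁻⁴ mol.

3.8×10⁻⁴ einstein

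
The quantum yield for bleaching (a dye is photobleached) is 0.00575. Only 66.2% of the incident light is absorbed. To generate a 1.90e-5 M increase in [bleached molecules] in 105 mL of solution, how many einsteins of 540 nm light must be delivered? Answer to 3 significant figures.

5.24e-4 einstein

Product: (1.90e-5 M)(0.105 L) = 1.995e-6 mol.
Photons that must be absorbed: 1.995e-6 / 0.00575 = 3.470e-4 mol.
Incident photons needed: 3.470e-4 / 0.662 = 5.242e-4 mol.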